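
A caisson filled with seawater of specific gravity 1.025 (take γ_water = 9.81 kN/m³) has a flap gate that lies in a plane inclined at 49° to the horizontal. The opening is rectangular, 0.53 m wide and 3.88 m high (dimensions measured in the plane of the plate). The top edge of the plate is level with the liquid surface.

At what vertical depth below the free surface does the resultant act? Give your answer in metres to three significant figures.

γ = 1.025 × 9.81 = 10.05525 kN/m³.
Let θ = 49° be the plate's angle to the horizontal; measure y along the incline from where the plane meets the free surface. Vertical depth h = y·sinθ with sinθ = 0.754710.
The centroid lies 3.88/2 = 1.94 m below the top edge, so y_c = 1.94 m and h_c = 1.94 × 0.754710 = 1.46414 m.
A = 0.53 × 3.88 = 2.0564 m².
Resultant F = γ·h_c·A = 10.05525 × 1.46414 × 2.0564 = 30.2749 kN.
I_c = b·h³/12 = 0.53 × 3.88³/12 = 2.57982 m⁴.
Centre of pressure: y_p = y_c + I_c/(y_c·A) = 1.94 + 2.57982/(1.94 × 2.0564) = 1.94 + 0.646666 = 2.58667 m along the plane.
Vertically, h_p = y_p·sinθ = 2.58667 × 0.754710 = 1.95219 m.

h_p = 1.95 m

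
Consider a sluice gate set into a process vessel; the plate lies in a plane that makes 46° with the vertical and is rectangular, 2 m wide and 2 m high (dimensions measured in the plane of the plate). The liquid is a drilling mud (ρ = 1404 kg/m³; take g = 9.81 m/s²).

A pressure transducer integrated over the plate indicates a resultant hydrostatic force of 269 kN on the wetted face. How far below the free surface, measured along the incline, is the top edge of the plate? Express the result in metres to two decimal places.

γ = ρg = 1404 × 9.81 / 1000 = 13.77324 kN/m³.
A = 2 × 2 = 4 m².
From F = γ·h_c·A, the centroid depth is h_c = 269/(13.77324 × 4) = 4.88266 m.
The plate makes 46° with the vertical, i.e. θ = 90° − 46° = 44° to the horizontal. Measuring y along the incline from the free-surface line, vertical depth h = y·sinθ with sinθ = 0.694658.
Along the incline, y_c = h_c/sinθ = 4.88266/0.694658 = 7.02887 m.
The centroid lies 2/2 = 1 m below the top edge, so the top edge sits at y_top = 7.02887 − 1 = 6.02887 m along the incline.

y_top ≈ 6.03 m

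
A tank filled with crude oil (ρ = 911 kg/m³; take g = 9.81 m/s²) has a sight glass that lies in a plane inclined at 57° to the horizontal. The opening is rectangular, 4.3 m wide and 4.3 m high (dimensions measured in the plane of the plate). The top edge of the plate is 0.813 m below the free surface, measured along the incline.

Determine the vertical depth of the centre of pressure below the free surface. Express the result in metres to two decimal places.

h_p = 2.92 m

γ = ρg = 911 × 9.81 / 1000 = 8.93691 kN/m³.
Let θ = 57° be the plate's angle to the horizontal; measure y along the incline from where the plane meets the free surface. Vertical depth h = y·sinθ with sinθ = 0.838671.
The centroid lies 4.3/2 = 2.15 m below the top edge, so y_c = 0.813 + 2.15 = 2.963 m and h_c = 2.963 × 0.838671 = 2.48498 m.
A = 4.3 × 4.3 = 18.49 m².
Resultant F = γ·h_c·A = 8.93691 × 2.48498 × 18.49 = 410.627 kN.
I_c = b·h³/12 = 4.3 × 4.3³/12 = 28.49 m⁴.
Centre of pressure: y_p = y_c + I_c/(y_c·A) = 2.963 + 28.49/(2.963 × 18.49) = 2.963 + 0.520025 = 3.48303 m along the plane.
Vertically, h_p = y_p·sinθ = 3.48303 × 0.838671 = 2.92112 m.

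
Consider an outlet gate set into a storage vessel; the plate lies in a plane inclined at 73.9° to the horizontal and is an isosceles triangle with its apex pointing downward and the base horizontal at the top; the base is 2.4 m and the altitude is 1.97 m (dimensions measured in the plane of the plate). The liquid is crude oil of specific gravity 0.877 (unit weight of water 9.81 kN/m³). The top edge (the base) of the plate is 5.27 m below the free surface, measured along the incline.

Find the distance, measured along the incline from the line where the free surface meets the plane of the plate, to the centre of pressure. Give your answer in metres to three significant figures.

y_p = 5.96 m

γ = 0.877 × 9.81 = 8.60337 kN/m³.
Let θ = 73.9° be the plate's angle to the horizontal; measure y along the incline from where the plane meets the free surface. Vertical depth h = y·sinθ with sinθ = 0.960779.
With the apex down, the centroid sits h/3 = 1.97/3 = 0.656667 m below the base (the top edge), so y_c = 5.27 + 0.656667 = 5.92667 m and h_c = 5.92667 × 0.960779 = 5.69422 m.
A = ½ × 2.4 × 1.97 = 2.364 m².
Resultant F = γ·h_c·A = 8.60337 × 5.69422 × 2.364 = 115.811 kN.
I_c = b·h³/36 = 2.4 × 1.97³/36 = 0.509692 m⁴.
Centre of pressure: y_p = y_c + I_c/(y_c·A) = 5.92667 + 0.509692/(5.92667 × 2.364) = 5.92667 + 0.0363789 = 5.96305 m along the plane.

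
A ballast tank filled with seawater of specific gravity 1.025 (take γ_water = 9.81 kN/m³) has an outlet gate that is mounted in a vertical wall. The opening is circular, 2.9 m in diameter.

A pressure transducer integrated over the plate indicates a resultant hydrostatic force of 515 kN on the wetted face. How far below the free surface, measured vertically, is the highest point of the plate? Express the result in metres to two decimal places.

γ = 1.025 × 9.81 = 10.05525 kN/m³.
A = π(1.45)² = 6.6052 m².
From F = γ·h_c·A, the centroid depth is h_c = 515/(10.05525 × 6.6052) = 7.75405 m.
The centroid is at the centre, 1.45 m below the top of the plate, so the highest point sits at h_top = 7.75405 − 1.45 = 6.30405 m below the surface.

d_top ≈ 6.30 m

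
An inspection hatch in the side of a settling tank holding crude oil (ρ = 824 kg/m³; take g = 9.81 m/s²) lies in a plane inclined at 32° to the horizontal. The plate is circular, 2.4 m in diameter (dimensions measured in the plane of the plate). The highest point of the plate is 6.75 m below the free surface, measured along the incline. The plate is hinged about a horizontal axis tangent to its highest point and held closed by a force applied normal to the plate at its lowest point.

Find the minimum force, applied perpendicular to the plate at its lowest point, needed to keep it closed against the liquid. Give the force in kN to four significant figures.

γ = ρg = 824 × 9.81 / 1000 = 8.08344 kN/m³.
Let θ = 32° be the plate's angle to the horizontal; measure y along the incline from where the plane meets the free surface. Vertical depth h = y·sinθ with sinθ = 0.529919.
The centroid is at the centre, 1.2 m below the top of the plate, so y_c = 6.75 + 1.2 = 7.95 m and h_c = 7.95 × 0.529919 = 4.21286 m.
A = π(1.2)² = 4.52389 m².
Resultant F = γ·h_c·A = 8.08344 × 4.21286 × 4.52389 = 154.058 kN.
I_c = πr⁴/4 = π × 1.2⁴/4 = 1.6286 m⁴.
Centre of pressure: y_p = y_c + I_c/(y_c·A) = 7.95 + 1.6286/(7.95 × 4.52389) = 7.95 + 0.045283 = 7.99528 m along the plane.
The resultant acts 1.2 + 0.045283 = 1.24528 m (along the plate) below the hinge at the top edge, so the moment about the hinge is M = F × 1.24528 = 154.058 × 1.24528 = 191.845 kN·m.
A normal force at the bottom, 2.4 m from the hinge, must supply this moment: P = 191.845/2.4 = 79.9354 kN.

P ≈ 79.94 kN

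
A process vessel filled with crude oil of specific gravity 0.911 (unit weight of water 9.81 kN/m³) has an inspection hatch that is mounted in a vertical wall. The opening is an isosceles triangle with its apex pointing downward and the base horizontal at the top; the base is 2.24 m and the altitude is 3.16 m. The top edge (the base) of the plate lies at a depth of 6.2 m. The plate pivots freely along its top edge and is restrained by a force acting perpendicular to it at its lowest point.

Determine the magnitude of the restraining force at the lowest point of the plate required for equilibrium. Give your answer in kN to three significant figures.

γ = 0.911 × 9.81 = 8.93691 kN/m³.
With the apex down, the centroid sits h/3 = 3.16/3 = 1.05333 m below the base (the top edge), so the centroid depth is h_c = 6.2 + 1.05333 = 7.25333 m.
A = ½ × 2.24 × 3.16 = 3.5392 m².
Resultant F = γ·h_c·A = 8.93691 × 7.25333 × 3.5392 = 229.419 kN.
I_c = b·h³/36 = 2.24 × 3.16³/36 = 1.96339 m⁴.
Centre of pressure: y_p = y_c + I_c/(y_c·A) = 7.25333 + 1.96339/(7.25333 × 3.5392) = 7.25333 + 0.0764828 = 7.32981 m along the plane.
The resultant acts 1.05333 + 0.0764828 = 1.12981 m (along the plate) below the hinge at the top edge, so the moment about the hinge is M = F × 1.12981 = 229.419 × 1.12981 = 259.2 kN·m.
A normal force at the bottom, 3.16 m from the hinge, must supply this moment: P = 259.2/3.16 = 82.0253 kN.

P ≈ 82.0 kN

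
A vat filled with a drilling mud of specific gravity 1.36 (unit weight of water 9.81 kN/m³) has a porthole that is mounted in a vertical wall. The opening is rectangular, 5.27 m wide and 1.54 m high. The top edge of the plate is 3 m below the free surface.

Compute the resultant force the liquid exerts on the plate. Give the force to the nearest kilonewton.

γ = 1.36 × 9.81 = 13.3416 kN/m³.
The centroid lies 1.54/2 = 0.77 m below the top edge, so the centroid depth is h_c = 3 + 0.77 = 3.77 m.
A = 5.27 × 1.54 = 8.1158 m².
Resultant F = γ·h_c·A = 13.3416 × 3.77 × 8.1158 = 408.207 kN.

F ≈ 408 kN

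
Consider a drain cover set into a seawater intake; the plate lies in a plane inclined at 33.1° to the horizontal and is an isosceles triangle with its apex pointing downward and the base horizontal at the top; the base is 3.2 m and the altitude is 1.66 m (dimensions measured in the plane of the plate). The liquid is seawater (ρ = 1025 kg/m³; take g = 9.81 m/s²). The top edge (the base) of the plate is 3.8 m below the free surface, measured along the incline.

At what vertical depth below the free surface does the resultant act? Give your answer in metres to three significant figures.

γ = ρg = 1025 × 9.81 / 1000 = 10.05525 kN/m³.
Let θ = 33.1° be the plate's angle to the horizontal; measure y along the incline from where the plane meets the free surface. Vertical depth h = y·sinθ with sinθ = 0.546102.
With the apex down, the centroid sits h/3 = 1.66/3 = 0.553333 m below the base (the top edge), so y_c = 3.8 + 0.553333 = 4.35333 m and h_c = 4.35333 × 0.546102 = 2.37736 m.
A = ½ × 3.2 × 1.66 = 2.656 m².
Resultant F = γ·h_c·A = 10.05525 × 2.37736 × 2.656 = 63.4915 kN.
I_c = b·h³/36 = 3.2 × 1.66³/36 = 0.406604 m⁴.
Centre of pressure: y_p = y_c + I_c/(y_c·A) = 4.35333 + 0.406604/(4.35333 × 2.656) = 4.35333 + 0.0351659 = 4.3885 m along the plane.
Vertically, h_p = y_p·sinθ = 4.3885 × 0.546102 = 2.39657 m.

h_p = 2.40 m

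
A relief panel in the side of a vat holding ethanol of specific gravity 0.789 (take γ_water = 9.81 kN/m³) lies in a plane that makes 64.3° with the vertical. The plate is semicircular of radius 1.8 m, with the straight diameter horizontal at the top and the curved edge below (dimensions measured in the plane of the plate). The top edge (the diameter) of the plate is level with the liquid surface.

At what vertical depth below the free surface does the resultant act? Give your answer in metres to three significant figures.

h_p = 0.460 m

γ = 0.789 × 9.81 = 7.74009 kN/m³.
The plate makes 64.3° with the vertical, i.e. θ = 90° − 64.3° = 25.7° to the horizontal. Measuring y along the incline from the free-surface line, vertical depth h = y·sinθ with sinθ = 0.433659.
The centroid of a semicircle lies 4r/(3π) = 0.763944 m from the diameter, here below the top edge, so y_c = 0.763944 m and h_c = 0.763944 × 0.433659 = 0.331291 m.
A = πr²/2 = π × 1.8²/2 = 5.08938 m².
Resultant F = γ·h_c·A = 7.74009 × 0.331291 × 5.08938 = 13.0503 kN.
I_c = (π/8 − 8/(9π))·r⁴ = 0.109757 × 1.8⁴ = 1.15219 m⁴.
Centre of pressure: y_p = y_c + I_c/(y_c·A) = 0.763944 + 1.15219/(0.763944 × 5.08938) = 0.763944 + 0.296345 = 1.06029 m along the plane.
Vertically, h_p = y_p·sinθ = 1.06029 × 0.433659 = 0.459804 m.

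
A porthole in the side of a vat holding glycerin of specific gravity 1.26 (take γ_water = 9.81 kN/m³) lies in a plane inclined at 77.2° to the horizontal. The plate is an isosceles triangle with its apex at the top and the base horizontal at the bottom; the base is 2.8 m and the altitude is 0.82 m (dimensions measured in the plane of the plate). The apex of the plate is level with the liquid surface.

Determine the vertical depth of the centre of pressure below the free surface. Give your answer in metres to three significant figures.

h_p = 0.600 m

γ = 1.26 × 9.81 = 12.3606 kN/m³.
Let θ = 77.2° be the plate's angle to the horizontal; measure y along the incline from where the plane meets the free surface. Vertical depth h = y·sinθ with sinθ = 0.975149.
With the apex up, the centroid sits 2h/3 = 2 × 0.82/3 = 0.546667 m below the apex, so y_c = 0.546667 m and h_c = 0.546667 × 0.975149 = 0.533082 m.
A = ½ × 2.8 × 0.82 = 1.148 m².
Resultant F = γ·h_c·A = 12.3606 × 0.533082 × 1.148 = 7.56442 kN.
I_c = b·h³/36 = 2.8 × 0.82³/36 = 0.0428842 m⁴.
Centre of pressure: y_p = y_c + I_c/(y_c·A) = 0.546667 + 0.0428842/(0.546667 × 1.148) = 0.546667 + 0.0683333 = 0.615 m along the plane.
Vertically, h_p = y_p·sinθ = 0.615 × 0.975149 = 0.599717 m.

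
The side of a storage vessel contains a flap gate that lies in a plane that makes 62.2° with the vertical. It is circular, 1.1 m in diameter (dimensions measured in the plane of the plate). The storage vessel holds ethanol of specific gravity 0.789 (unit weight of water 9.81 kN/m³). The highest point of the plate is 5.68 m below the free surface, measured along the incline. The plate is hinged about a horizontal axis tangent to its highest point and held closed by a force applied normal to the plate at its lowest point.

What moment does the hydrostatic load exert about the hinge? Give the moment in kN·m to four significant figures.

M ≈ 12.01 kN·m

γ = 0.789 × 9.81 = 7.74009 kN/m³.
The plate makes 62.2° with the vertical, i.e. θ = 90° − 62.2° = 27.8° to the horizontal. Measuring y along the incline from the free-surface line, vertical depth h = y·sinθ with sinθ = 0.466387.
The centroid is at the centre, 0.55 m below the top of the plate, so y_c = 5.68 + 0.55 = 6.23 m and h_c = 6.23 × 0.466387 = 2.90559 m.
A = π(0.55)² = 0.950332 m².
Resultant F = γ·h_c·A = 7.74009 × 2.90559 × 0.950332 = 21.3725 kN.
I_c = πr⁴/4 = π × 0.55⁴/4 = 0.0718688 m⁴.
Centre of pressure: y_p = y_c + I_c/(y_c·A) = 6.23 + 0.0718688/(6.23 × 0.950332) = 6.23 + 0.0121388 = 6.24214 m along the plane.
The resultant acts 0.55 + 0.0121388 = 0.562139 m (along the plate) below the hinge at the top edge, so the moment about the hinge is M = F × 0.562139 = 21.3725 × 0.562139 = 12.0143 kN·m.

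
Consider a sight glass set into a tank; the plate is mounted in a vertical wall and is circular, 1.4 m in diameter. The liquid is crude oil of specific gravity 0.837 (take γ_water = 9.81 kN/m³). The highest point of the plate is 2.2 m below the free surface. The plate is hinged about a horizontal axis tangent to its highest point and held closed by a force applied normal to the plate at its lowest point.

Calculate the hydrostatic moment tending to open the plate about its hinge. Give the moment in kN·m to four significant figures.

γ = 0.837 × 9.81 = 8.21097 kN/m³.
The centroid is at the centre, 0.7 m below the top of the plate, so the centroid depth is h_c = 2.2 + 0.7 = 2.9 m.
A = π(0.7)² = 1.53938 m².
Resultant F = γ·h_c·A = 8.21097 × 2.9 × 1.53938 = 36.6554 kN.
I_c = πr⁴/4 = π × 0.7⁴/4 = 0.188574 m⁴.
Centre of pressure: y_p = y_c + I_c/(y_c·A) = 2.9 + 0.188574/(2.9 × 1.53938) = 2.9 + 0.0422414 = 2.94224 m along the plane.
The resultant acts 0.7 + 0.0422414 = 0.742241 m (along the plate) below the hinge at the top edge, so the moment about the hinge is M = F × 0.742241 = 36.6554 × 0.742241 = 27.2071 kN·m.

M ≈ 27.21 kN·m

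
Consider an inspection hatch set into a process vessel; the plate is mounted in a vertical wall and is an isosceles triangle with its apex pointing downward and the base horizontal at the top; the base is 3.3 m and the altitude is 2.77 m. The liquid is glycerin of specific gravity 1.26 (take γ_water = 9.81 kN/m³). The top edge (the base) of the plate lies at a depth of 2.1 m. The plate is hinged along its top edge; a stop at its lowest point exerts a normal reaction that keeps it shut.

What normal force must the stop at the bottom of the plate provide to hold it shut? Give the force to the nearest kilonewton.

γ = 1.26 × 9.81 = 12.3606 kN/m³.
With the apex down, the centroid sits h/3 = 2.77/3 = 0.923333 m below the base (the top edge), so the centroid depth is h_c = 2.1 + 0.923333 = 3.02333 m.
A = ½ × 3.3 × 2.77 = 4.5705 m².
Resultant F = γ·h_c·A = 12.3606 × 3.02333 × 4.5705 = 170.8 kN.
I_c = b·h³/36 = 3.3 × 2.77³/36 = 1.94828 m⁴.
Centre of pressure: y_p = y_c + I_c/(y_c·A) = 3.02333 + 1.94828/(3.02333 × 4.5705) = 3.02333 + 0.140994 = 3.16432 m along the plane.
The resultant acts 0.923333 + 0.140994 = 1.06433 m (along the plate) below the hinge at the top edge, so the moment about the hinge is M = F × 1.06433 = 170.8 × 1.06433 = 181.788 kN·m.
A normal force at the bottom, 2.77 m from the hinge, must supply this moment: P = 181.788/2.77 = 65.6274 kN.

P ≈ 66 kN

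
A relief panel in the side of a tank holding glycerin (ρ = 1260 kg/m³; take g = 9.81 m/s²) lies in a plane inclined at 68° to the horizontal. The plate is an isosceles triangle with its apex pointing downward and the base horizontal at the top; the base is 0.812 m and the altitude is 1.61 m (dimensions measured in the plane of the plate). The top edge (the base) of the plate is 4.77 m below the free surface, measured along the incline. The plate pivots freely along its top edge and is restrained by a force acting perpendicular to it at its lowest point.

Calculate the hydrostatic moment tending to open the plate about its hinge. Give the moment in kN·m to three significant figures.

M ≈ 22.4 kN·m

γ = ρg = 1260 × 9.81 / 1000 = 12.3606 kN/m³.
Let θ = 68° be the plate's angle to the horizontal; measure y along the incline from where the plane meets the free surface. Vertical depth h = y·sinθ with sinθ = 0.927184.
With the apex down, the centroid sits h/3 = 1.61/3 = 0.536667 m below the base (the top edge), so y_c = 4.77 + 0.536667 = 5.30667 m and h_c = 5.30667 × 0.927184 = 4.92026 m.
A = ½ × 0.812 × 1.61 = 0.65366 m².
Resultant F = γ·h_c·A = 12.3606 × 4.92026 × 0.65366 = 39.7539 kN.
I_c = b·h³/36 = 0.812 × 1.61³/36 = 0.0941307 m⁴.
Centre of pressure: y_p = y_c + I_c/(y_c·A) = 5.30667 + 0.0941307/(5.30667 × 0.65366) = 5.30667 + 0.0271367 = 5.33381 m along the plane.
The resultant acts 0.536667 + 0.0271367 = 0.563804 m (along the plate) below the hinge at the top edge, so the moment about the hinge is M = F × 0.563804 = 39.7539 × 0.563804 = 22.4134 kN·m.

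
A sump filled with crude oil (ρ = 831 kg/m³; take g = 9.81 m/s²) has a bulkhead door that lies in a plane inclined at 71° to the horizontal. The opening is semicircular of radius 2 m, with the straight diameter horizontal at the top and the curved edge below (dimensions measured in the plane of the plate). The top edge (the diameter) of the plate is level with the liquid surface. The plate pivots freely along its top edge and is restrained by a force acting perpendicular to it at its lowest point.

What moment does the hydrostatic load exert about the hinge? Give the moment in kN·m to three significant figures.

M ≈ 48.4 kN·m

γ = ρg = 831 × 9.81 / 1000 = 8.15211 kN/m³.
Let θ = 71° be the plate's angle to the horizontal; measure y along the incline from where the plane meets the free surface. Vertical depth h = y·sinθ with sinθ = 0.945519.
The centroid of a semicircle lies 4r/(3π) = 0.848826 m from the diameter, here below the top edge, so y_c = 0.848826 m and h_c = 0.848826 × 0.945519 = 0.802581 m.
A = πr²/2 = π × 2²/2 = 6.28319 m².
Resultant F = γ·h_c·A = 8.15211 × 0.802581 × 6.28319 = 41.1092 kN.
I_c = (π/8 − 8/(9π))·r⁴ = 0.109757 × 2⁴ = 1.75611 m⁴.
Centre of pressure: y_p = y_c + I_c/(y_c·A) = 0.848826 + 1.75611/(0.848826 × 6.28319) = 0.848826 + 0.329271 = 1.1781 m along the plane.
The resultant acts 0.848826 + 0.329271 = 1.1781 m (along the plate) below the hinge at the top edge, so the moment about the hinge is M = F × 1.1781 = 41.1092 × 1.1781 = 48.4307 kN·m.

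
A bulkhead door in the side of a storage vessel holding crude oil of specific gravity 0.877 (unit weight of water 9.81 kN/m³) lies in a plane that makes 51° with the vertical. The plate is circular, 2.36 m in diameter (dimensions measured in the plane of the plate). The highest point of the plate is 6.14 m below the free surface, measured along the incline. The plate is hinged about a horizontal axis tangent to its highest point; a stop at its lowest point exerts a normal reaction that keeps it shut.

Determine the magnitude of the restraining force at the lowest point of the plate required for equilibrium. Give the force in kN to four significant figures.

γ = 0.877 × 9.81 = 8.60337 kN/m³.
The plate makes 51° with the vertical, i.e. θ = 90° − 51° = 39° to the horizontal. Measuring y along the incline from the free-surface line, vertical depth h = y·sinθ with sinθ = 0.629320.
The centroid is at the centre, 1.18 m below the top of the plate, so y_c = 6.14 + 1.18 = 7.32 m and h_c = 7.32 × 0.629320 = 4.60662 m.
A = π(1.18)² = 4.37435 m².
Resultant F = γ·h_c·A = 8.60337 × 4.60662 × 4.37435 = 173.366 kN.
I_c = πr⁴/4 = π × 1.18⁴/4 = 1.52271 m⁴.
Centre of pressure: y_p = y_c + I_c/(y_c·A) = 7.32 + 1.52271/(7.32 × 4.37435) = 7.32 + 0.0475546 = 7.36755 m along the plane.
The resultant acts 1.18 + 0.0475546 = 1.22755 m (along the plate) below the hinge at the top edge, so the moment about the hinge is M = F × 1.22755 = 173.366 × 1.22755 = 212.815 kN·m.
A normal force at the bottom, 2.36 m from the hinge, must supply this moment: P = 212.815/2.36 = 90.1758 kN.

P ≈ 90.18 kN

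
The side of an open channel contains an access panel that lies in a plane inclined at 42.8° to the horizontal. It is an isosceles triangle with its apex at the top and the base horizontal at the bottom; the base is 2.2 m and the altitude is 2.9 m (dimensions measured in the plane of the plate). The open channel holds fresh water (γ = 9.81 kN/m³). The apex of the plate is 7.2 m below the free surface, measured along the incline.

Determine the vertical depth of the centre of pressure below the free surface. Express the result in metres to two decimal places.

h_p = 6.24 m

γ = 9.81 kN/m³.
Let θ = 42.8° be the plate's angle to the horizontal; measure y along the incline from where the plane meets the free surface. Vertical depth h = y·sinθ with sinθ = 0.679441.
With the apex up, the centroid sits 2h/3 = 2 × 2.9/3 = 1.93333 m below the apex, so y_c = 7.2 + 1.93333 = 9.13333 m and h_c = 9.13333 × 0.679441 = 6.20556 m.
A = ½ × 2.2 × 2.9 = 3.19 m².
Resultant F = γ·h_c·A = 9.81 × 6.20556 × 3.19 = 194.196 kN.
I_c = b·h³/36 = 2.2 × 2.9³/36 = 1.49044 m⁴.
Centre of pressure: y_p = y_c + I_c/(y_c·A) = 9.13333 + 1.49044/(9.13333 × 3.19) = 9.13333 + 0.0511558 = 9.18449 m along the plane.
Vertically, h_p = y_p·sinθ = 9.18449 × 0.679441 = 6.24032 m.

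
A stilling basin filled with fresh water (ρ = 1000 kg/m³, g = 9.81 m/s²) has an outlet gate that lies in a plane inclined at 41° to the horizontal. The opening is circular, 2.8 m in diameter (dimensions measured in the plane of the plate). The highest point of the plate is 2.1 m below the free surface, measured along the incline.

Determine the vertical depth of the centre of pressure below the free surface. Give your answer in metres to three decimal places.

h_p = 2.388 m

γ = ρg = 1000 × 9.81 = 9810 N/m³ = 9.81 kN/m³.
Let θ = 41° be the plate's angle to the horizontal; measure y along the incline from where the plane meets the free surface. Vertical depth h = y·sinθ with sinθ = 0.656059.
The centroid is at the centre, 1.4 m below the top of the plate, so y_c = 2.1 + 1.4 = 3.5 m and h_c = 3.5 × 0.656059 = 2.29621 m.
A = π(1.4)² = 6.15752 m².
Resultant F = γ·h_c·A = 9.81 × 2.29621 × 6.15752 = 138.703 kN.
I_c = πr⁴/4 = π × 1.4⁴/4 = 3.01719 m⁴.
Centre of pressure: y_p = y_c + I_c/(y_c·A) = 3.5 + 3.01719/(3.5 × 6.15752) = 3.5 + 0.14 = 3.64 m along the plane.
Vertically, h_p = y_p·sinθ = 3.64 × 0.656059 = 2.38805 m.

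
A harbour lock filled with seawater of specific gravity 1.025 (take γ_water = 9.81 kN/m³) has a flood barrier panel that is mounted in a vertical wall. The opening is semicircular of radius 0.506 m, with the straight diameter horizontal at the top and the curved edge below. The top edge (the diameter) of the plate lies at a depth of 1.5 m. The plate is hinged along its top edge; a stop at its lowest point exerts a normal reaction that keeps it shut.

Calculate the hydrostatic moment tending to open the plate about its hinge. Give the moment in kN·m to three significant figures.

M ≈ 1.56 kN·m

γ = 1.025 × 9.81 = 10.05525 kN/m³.
The centroid of a semicircle lies 4r/(3π) = 0.214753 m from the diameter, here below the top edge, so the centroid depth is h_c = 1.5 + 0.214753 = 1.71475 m.
A = πr²/2 = π × 0.506²/2 = 0.40218 m².
Resultant F = γ·h_c·A = 10.05525 × 1.71475 × 0.40218 = 6.93448 kN.
I_c = (π/8 − 8/(9π))·r⁴ = 0.109757 × 0.506⁴ = 0.00719506 m⁴.
Centre of pressure: y_p = y_c + I_c/(y_c·A) = 1.71475 + 0.00719506/(1.71475 × 0.40218) = 1.71475 + 0.0104331 = 1.72518 m along the plane.
The resultant acts 0.214753 + 0.0104331 = 0.225186 m (along the plate) below the hinge at the top edge, so the moment about the hinge is M = F × 0.225186 = 6.93448 × 0.225186 = 1.56155 kN·m.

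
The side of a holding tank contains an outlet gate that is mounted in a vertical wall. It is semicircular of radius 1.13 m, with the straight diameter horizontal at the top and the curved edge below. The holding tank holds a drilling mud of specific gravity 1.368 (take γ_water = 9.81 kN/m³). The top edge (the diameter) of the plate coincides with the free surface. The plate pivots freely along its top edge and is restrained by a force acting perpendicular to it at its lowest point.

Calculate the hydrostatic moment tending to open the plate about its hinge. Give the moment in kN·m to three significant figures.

γ = 1.368 × 9.81 = 13.42008 kN/m³.
The centroid of a semicircle lies 4r/(3π) = 0.479587 m from the diameter, here below the top edge, so the centroid depth is h_c = 0.479587 m.
A = πr²/2 = π × 1.13²/2 = 2.00575 m².
Resultant F = γ·h_c·A = 13.42008 × 0.479587 × 2.00575 = 12.9092 kN.
I_c = (π/8 − 8/(9π))·r⁴ = 0.109757 × 1.13⁴ = 0.178956 m⁴.
Centre of pressure: y_p = y_c + I_c/(y_c·A) = 0.479587 + 0.178956/(0.479587 × 2.00575) = 0.479587 + 0.186038 = 0.665625 m along the plane.
The resultant acts 0.479587 + 0.186038 = 0.665625 m (along the plate) below the hinge at the top edge, so the moment about the hinge is M = F × 0.665625 = 12.9092 × 0.665625 = 8.59269 kN·m.

M ≈ 8.59 kN·m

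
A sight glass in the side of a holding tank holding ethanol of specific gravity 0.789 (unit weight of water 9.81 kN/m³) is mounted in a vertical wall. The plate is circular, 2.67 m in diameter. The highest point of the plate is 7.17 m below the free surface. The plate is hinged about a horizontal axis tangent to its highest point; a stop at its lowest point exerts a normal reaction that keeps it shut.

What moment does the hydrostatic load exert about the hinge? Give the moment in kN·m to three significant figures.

γ = 0.789 × 9.81 = 7.74009 kN/m³.
The centroid is at the centre, 1.335 m below the top of the plate, so the centroid depth is h_c = 7.17 + 1.335 = 8.505 m.
A = π(1.335)² = 5.59902 m².
Resultant F = γ·h_c·A = 7.74009 × 8.505 × 5.59902 = 368.58 kN.
I_c = πr⁴/4 = π × 1.335⁴/4 = 2.49468 m⁴.
Centre of pressure: y_p = y_c + I_c/(y_c·A) = 8.505 + 2.49468/(8.505 × 5.59902) = 8.505 + 0.0523876 = 8.55739 m along the plane.
The resultant acts 1.335 + 0.0523876 = 1.38739 m (along the plate) below the hinge at the top edge, so the moment about the hinge is M = F × 1.38739 = 368.58 × 1.38739 = 511.364 kN·m.

M ≈ 511 kN·m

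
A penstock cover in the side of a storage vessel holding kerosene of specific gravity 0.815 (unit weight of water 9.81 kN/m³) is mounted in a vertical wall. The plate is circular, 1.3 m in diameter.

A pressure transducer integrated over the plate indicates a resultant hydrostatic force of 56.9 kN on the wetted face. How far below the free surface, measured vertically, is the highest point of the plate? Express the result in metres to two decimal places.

d_top ≈ 4.71 m

γ = 0.815 × 9.81 = 7.99515 kN/m³.
A = π(0.65)² = 1.32732 m².
From F = γ·h_c·A, the centroid depth is h_c = 56.9/(7.99515 × 1.32732) = 5.36179 m.
The centroid is at the centre, 0.65 m below the top of the plate, so the highest point sits at h_top = 5.36179 − 0.65 = 4.71179 m below the surface.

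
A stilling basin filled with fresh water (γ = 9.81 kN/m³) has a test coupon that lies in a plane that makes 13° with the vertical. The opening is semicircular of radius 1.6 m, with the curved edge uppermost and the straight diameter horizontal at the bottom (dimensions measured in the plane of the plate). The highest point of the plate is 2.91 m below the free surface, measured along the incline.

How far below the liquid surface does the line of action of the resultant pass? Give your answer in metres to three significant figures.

h_p = 3.78 m

γ = 9.81 kN/m³.
The plate makes 13° with the vertical, i.e. θ = 90° − 13° = 77° to the horizontal. Measuring y along the incline from the free-surface line, vertical depth h = y·sinθ with sinθ = 0.974370.
The centroid lies 4r/(3π) = 0.679061 m above the diameter, so r − 4r/(3π) = 1.6 − 0.679061 = 0.920939 m below the topmost point, so y_c = 2.91 + 0.920939 = 3.83094 m and h_c = 3.83094 × 0.974370 = 3.73275 m.
A = πr²/2 = π × 1.6²/2 = 4.02124 m².
Resultant F = γ·h_c·A = 9.81 × 3.73275 × 4.02124 = 147.251 kN.
I_c = (π/8 − 8/(9π))·r⁴ = 0.109757 × 1.6⁴ = 0.719303 m⁴.
Centre of pressure: y_p = y_c + I_c/(y_c·A) = 3.83094 + 0.719303/(3.83094 × 4.02124) = 3.83094 + 0.0466924 = 3.87763 m along the plane.
Vertically, h_p = y_p·sinθ = 3.87763 × 0.974370 = 3.77825 m.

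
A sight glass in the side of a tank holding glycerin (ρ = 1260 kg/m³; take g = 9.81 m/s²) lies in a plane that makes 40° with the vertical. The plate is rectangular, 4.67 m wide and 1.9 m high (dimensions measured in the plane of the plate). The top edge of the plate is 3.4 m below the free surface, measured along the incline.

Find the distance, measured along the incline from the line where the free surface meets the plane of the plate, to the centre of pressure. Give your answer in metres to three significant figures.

γ = ρg = 1260 × 9.81 / 1000 = 12.3606 kN/m³.
The plate makes 40° with the vertical, i.e. θ = 90° − 40° = 50° to the horizontal. Measuring y along the incline from the free-surface line, vertical depth h = y·sinθ with sinθ = 0.766044.
The centroid lies 1.9/2 = 0.95 m below the top edge, so y_c = 3.4 + 0.95 = 4.35 m and h_c = 4.35 × 0.766044 = 3.33229 m.
A = 4.67 × 1.9 = 8.873 m².
Resultant F = γ·h_c·A = 12.3606 × 3.33229 × 8.873 = 365.471 kN.
I_c = b·h³/12 = 4.67 × 1.9³/12 = 2.66929 m⁴.
Centre of pressure: y_p = y_c + I_c/(y_c·A) = 4.35 + 2.66929/(4.35 × 8.873) = 4.35 + 0.069157 = 4.41916 m along the plane.

y_p = 4.42 m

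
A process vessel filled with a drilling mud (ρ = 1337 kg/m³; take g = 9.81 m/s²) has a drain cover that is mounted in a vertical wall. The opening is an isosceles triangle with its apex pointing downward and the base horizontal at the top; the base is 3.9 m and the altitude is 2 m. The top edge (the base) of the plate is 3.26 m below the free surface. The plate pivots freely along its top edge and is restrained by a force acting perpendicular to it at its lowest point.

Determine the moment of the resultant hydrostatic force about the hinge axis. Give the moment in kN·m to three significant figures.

M ≈ 145 kN·m

γ = ρg = 1337 × 9.81 / 1000 = 13.11597 kN/m³.
With the apex down, the centroid sits h/3 = 2/3 = 0.666667 m below the base (the top edge), so the centroid depth is h_c = 3.26 + 0.666667 = 3.92667 m.
A = ½ × 3.9 × 2 = 3.9 m².
Resultant F = γ·h_c·A = 13.11597 × 3.92667 × 3.9 = 200.858 kN.
I_c = b·h³/36 = 3.9 × 2³/36 = 0.866667 m⁴.
Centre of pressure: y_p = y_c + I_c/(y_c·A) = 3.92667 + 0.866667/(3.92667 × 3.9) = 3.92667 + 0.0565931 = 3.98326 m along the plane.
The resultant acts 0.666667 + 0.0565931 = 0.72326 m (along the plate) below the hinge at the top edge, so the moment about the hinge is M = F × 0.72326 = 200.858 × 0.72326 = 145.273 kN·m.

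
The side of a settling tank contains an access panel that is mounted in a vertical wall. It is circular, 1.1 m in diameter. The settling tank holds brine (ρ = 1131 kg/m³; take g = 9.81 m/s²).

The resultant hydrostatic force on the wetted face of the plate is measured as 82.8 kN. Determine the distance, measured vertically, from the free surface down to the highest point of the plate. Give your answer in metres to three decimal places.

d_top ≈ 7.303 m

γ = ρg = 1131 × 9.81 / 1000 = 11.09511 kN/m³.
A = π(0.55)² = 0.950332 m².
From F = γ·h_c·A, the centroid depth is h_c = 82.8/(11.09511 × 0.950332) = 7.85278 m.
The centroid is at the centre, 0.55 m below the top of the plate, so the highest point sits at h_top = 7.85278 − 0.55 = 7.30278 m below the surface.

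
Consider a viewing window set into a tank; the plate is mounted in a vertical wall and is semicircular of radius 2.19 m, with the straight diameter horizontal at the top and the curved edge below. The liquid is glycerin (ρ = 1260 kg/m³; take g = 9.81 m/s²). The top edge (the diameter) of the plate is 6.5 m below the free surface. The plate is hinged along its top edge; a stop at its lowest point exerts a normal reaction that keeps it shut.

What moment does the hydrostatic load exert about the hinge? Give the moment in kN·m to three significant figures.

γ = ρg = 1260 × 9.81 / 1000 = 12.3606 kN/m³.
The centroid of a semicircle lies 4r/(3π) = 0.929465 m from the diameter, here below the top edge, so the centroid depth is h_c = 6.5 + 0.929465 = 7.42947 m.
A = πr²/2 = π × 2.19²/2 = 7.5337 m².
Resultant F = γ·h_c·A = 12.3606 × 7.42947 × 7.5337 = 691.84 kN.
I_c = (π/8 − 8/(9π))·r⁴ = 0.109757 × 2.19⁴ = 2.52469 m⁴.
Centre of pressure: y_p = y_c + I_c/(y_c·A) = 7.42947 + 2.52469/(7.42947 × 7.5337) = 7.42947 + 0.0451068 = 7.47458 m along the plane.
The resultant acts 0.929465 + 0.0451068 = 0.974572 m (along the plate) below the hinge at the top edge, so the moment about the hinge is M = F × 0.974572 = 691.84 × 0.974572 = 674.248 kN·m.

M ≈ 674 kN·m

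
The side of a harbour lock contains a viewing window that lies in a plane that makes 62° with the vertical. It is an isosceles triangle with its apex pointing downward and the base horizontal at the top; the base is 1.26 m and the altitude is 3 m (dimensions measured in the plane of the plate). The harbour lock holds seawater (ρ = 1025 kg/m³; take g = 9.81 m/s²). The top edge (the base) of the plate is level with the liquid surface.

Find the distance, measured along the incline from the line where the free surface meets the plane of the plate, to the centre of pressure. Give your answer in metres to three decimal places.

y_p = 1.500 m

γ = ρg = 1025 × 9.81 / 1000 = 10.05525 kN/m³.
The plate makes 62° with the vertical, i.e. θ = 90° − 62° = 28° to the horizontal. Measuring y along the incline from the free-surface line, vertical depth h = y·sinθ with sinθ = 0.469472.
With the apex down, the centroid sits h/3 = 3/3 = 1 m below the base (the top edge), so y_c = 1 m and h_c = 1 × 0.469472 = 0.469472 m.
A = ½ × 1.26 × 3 = 1.89 m².
Resultant F = γ·h_c·A = 10.05525 × 0.469472 × 1.89 = 8.92204 kN.
I_c = b·h³/36 = 1.26 × 3³/36 = 0.945 m⁴.
Centre of pressure: y_p = y_c + I_c/(y_c·A) = 1 + 0.945/(1 × 1.89) = 1 + 0.5 = 1.5 m along the plane.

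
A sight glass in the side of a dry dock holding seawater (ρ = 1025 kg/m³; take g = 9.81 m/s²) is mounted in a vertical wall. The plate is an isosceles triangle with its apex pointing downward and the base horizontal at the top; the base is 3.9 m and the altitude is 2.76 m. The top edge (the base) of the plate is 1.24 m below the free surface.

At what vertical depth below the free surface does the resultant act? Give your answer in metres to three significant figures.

γ = ρg = 1025 × 9.81 / 1000 = 10.05525 kN/m³.
With the apex down, the centroid sits h/3 = 2.76/3 = 0.92 m below the base (the top edge), so the centroid depth is h_c = 1.24 + 0.92 = 2.16 m.
A = ½ × 3.9 × 2.76 = 5.382 m².
Resultant F = γ·h_c·A = 10.05525 × 2.16 × 5.382 = 116.893 kN.
I_c = b·h³/36 = 3.9 × 2.76³/36 = 2.27766 m⁴.
Centre of pressure: y_p = y_c + I_c/(y_c·A) = 2.16 + 2.27766/(2.16 × 5.382) = 2.16 + 0.195926 = 2.35593 m along the plane.

h_p = 2.36 m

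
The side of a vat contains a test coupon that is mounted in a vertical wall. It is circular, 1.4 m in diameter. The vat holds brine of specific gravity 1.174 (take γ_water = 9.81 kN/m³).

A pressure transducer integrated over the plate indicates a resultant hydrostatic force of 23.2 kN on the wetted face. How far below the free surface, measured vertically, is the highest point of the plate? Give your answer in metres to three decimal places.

d_top ≈ 0.609 m

γ = 1.174 × 9.81 = 11.51694 kN/m³.
A = π(0.7)² = 1.53938 m².
From F = γ·h_c·A, the centroid depth is h_c = 23.2/(11.51694 × 1.53938) = 1.30859 m.
The centroid is at the centre, 0.7 m below the top of the plate, so the highest point sits at h_top = 1.30859 − 0.7 = 0.60859 m below the surface.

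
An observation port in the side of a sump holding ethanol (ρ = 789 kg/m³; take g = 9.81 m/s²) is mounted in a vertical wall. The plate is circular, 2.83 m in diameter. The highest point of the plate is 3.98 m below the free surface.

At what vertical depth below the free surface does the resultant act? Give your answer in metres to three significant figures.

γ = ρg = 789 × 9.81 / 1000 = 7.74009 kN/m³.
The centroid is at the centre, 1.415 m below the top of the plate, so the centroid depth is h_c = 3.98 + 1.415 = 5.395 m.
A = π(1.415)² = 6.29018 m².
Resultant F = γ·h_c·A = 7.74009 × 5.395 × 6.29018 = 262.664 kN.
I_c = πr⁴/4 = π × 1.415⁴/4 = 3.14859 m⁴.
Centre of pressure: y_p = y_c + I_c/(y_c·A) = 5.395 + 3.14859/(5.395 × 6.29018) = 5.395 + 0.0927815 = 5.48778 m along the plane.

h_p = 5.49 m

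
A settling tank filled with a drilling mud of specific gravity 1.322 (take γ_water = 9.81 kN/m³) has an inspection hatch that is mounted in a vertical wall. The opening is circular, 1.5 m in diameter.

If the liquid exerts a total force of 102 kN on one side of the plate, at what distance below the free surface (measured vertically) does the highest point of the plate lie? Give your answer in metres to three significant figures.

d_top ≈ 3.70 m

γ = 1.322 × 9.81 = 12.96882 kN/m³.
A = π(0.75)² = 1.76715 m².
From F = γ·h_c·A, the centroid depth is h_c = 102/(12.96882 × 1.76715) = 4.45068 m.
The centroid is at the centre, 0.75 m below the top of the plate, so the highest point sits at h_top = 4.45068 − 0.75 = 3.70068 m below the surface.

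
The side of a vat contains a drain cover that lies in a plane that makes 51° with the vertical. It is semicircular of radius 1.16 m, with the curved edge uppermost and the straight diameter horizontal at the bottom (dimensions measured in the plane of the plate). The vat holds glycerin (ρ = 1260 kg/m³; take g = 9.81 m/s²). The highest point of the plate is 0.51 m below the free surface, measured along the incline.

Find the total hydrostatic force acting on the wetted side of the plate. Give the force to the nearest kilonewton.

γ = ρg = 1260 × 9.81 / 1000 = 12.3606 kN/m³.
The plate makes 51° with the vertical, i.e. θ = 90° − 51° = 39° to the horizontal. Measuring y along the incline from the free-surface line, vertical depth h = y·sinθ with sinθ = 0.629320.
The centroid lies 4r/(3π) = 0.492319 m above the diameter, so r − 4r/(3π) = 1.16 − 0.492319 = 0.667681 m below the topmost point, so y_c = 0.51 + 0.667681 = 1.17768 m and h_c = 1.17768 × 0.629320 = 0.741138 m.
A = πr²/2 = π × 1.16²/2 = 2.11366 m².
Resultant F = γ·h_c·A = 12.3606 × 0.741138 × 2.11366 = 19.363 kN.

F ≈ 19 kN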